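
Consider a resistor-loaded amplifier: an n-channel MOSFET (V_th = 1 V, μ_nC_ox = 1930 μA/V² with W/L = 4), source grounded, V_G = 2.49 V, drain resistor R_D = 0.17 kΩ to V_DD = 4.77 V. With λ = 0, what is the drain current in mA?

V_GS = V_G = 2.49 V, so V_ov = 2.49 − 1 = 1.49 V.
k_n = μ_nC_ox · (W/L) = 7.72 mA/V².
Assume saturation: I_D = ½ k_n V_ov² = 0.5 × 7.72 × 1.49² = 8.57 mA, giving V_DS = V_DD − I_D R_D = 4.77 − 8.57 × 0.17 = 3.31 V.
V_DS = 3.31 V ≥ V_ov = 1.49 V, confirming saturation.

I_D = 8.57 mA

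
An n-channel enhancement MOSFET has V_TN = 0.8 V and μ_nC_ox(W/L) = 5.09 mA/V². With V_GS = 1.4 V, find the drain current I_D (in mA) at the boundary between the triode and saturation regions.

I_D = 0.916 mA

At the boundary V_DS = V_ov = V_GS − V_TN = 1.4 − 0.8 = 0.6 V.
I_D = ½ k_n V_ov² = 0.5 × 5.09 × 0.6² = 0.916 mA.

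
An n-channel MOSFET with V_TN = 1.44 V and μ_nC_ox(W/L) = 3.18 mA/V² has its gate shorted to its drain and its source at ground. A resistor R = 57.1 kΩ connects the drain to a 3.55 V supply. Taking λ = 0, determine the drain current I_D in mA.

I_D = 0.0344 mA

With gate tied to drain, V_GS = V_DS ≥ V_GS − V_TN, so the device is in saturation.
KCL at the drain: ½ k_n (V_GS − V_TN)² = (V_DD − V_GS)/R.
Let x = V_GS − 1.44. Then 90.8 x² + x − 2.11 = 0, giving x = 0.147 V (positive root), so V_GS = 1.59 V.
I_D = (V_DD − V_GS)/R = (3.55 − 1.59) / 57.1 = 0.0344 mA.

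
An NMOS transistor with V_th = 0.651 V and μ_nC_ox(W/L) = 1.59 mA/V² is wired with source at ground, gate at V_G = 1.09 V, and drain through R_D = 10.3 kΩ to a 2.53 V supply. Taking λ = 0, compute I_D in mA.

V_GS = V_G = 1.09 V, so V_ov = 1.09 − 0.651 = 0.439 V.
Assume saturation: I_D = ½ k_n V_ov² = 0.5 × 1.59 × 0.439² = 0.153 mA, giving V_DS = V_DD − I_D R_D = 2.53 − 0.153 × 10.3 = 0.952 V.
V_DS = 0.952 V ≥ V_ov = 0.439 V, confirming saturation.

I_D = 0.153 mA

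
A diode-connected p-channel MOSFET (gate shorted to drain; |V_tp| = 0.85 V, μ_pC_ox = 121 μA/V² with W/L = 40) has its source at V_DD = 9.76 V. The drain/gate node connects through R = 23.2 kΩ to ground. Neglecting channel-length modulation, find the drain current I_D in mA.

I_D = 0.367 mA

With gate tied to drain, V_SG = V_SD ≥ V_SG − |V_tp|, so the device is in saturation.
k_p = μ_pC_ox · (W/L) = 4.84 mA/V².
KCL at the drain: ½ k_p (V_SG − |V_tp|)² = (V_DD − V_SG)/R.
Let x = V_SG − 0.85. Then 56.1 x² + x − 8.91 = 0, giving x = 0.39 V (positive root), so V_SG = 1.24 V.
I_D = (V_DD − V_SG)/R = (9.76 − 1.24) / 23.2 = 0.367 mA.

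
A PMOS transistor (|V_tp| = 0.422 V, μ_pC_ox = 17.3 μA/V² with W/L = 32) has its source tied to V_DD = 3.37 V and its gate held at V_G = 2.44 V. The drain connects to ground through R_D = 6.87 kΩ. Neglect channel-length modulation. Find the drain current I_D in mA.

I_D = 0.0714 mA

V_SG = V_DD − V_G = 3.37 − 2.44 = 0.93 V, so V_ov = 0.93 − 0.422 = 0.508 V.
k_p = μ_pC_ox · (W/L) = 0.5536 mA/V².
Assume saturation: I_D = ½ k_p V_ov² = 0.5 × 0.5536 × 0.508² = 0.0714 mA, giving V_SD = V_DD − I_D R_D = 3.37 − 0.0714 × 6.87 = 2.88 V.
V_SD = 2.88 V ≥ V_ov = 0.508 V, confirming saturation.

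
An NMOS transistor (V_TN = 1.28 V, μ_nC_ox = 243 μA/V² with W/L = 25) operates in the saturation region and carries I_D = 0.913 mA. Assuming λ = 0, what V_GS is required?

V_GS = 1.83 V

k_n = μ_nC_ox · (W/L) = 6.075 mA/V².
In saturation I_D = ½ k_n (V_GS − V_TN)², so V_GS − V_TN = √(2 I_D / k_n) = √(2 × 0.913 / 6.075) = 0.548 V.
V_GS = 1.28 + 0.548 = 1.83 V.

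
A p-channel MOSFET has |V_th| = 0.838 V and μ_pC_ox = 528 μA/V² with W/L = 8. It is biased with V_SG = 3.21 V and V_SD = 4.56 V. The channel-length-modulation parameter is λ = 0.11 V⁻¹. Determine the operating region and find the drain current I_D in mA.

Saturation; I_D = 17.8 mA

k_p = μ_pC_ox · (W/L) = 4.224 mA/V².
V_ov = V_SG − |V_th| = 3.21 − 0.838 = 2.37 V.
Since V_SD = 4.56 V ≥ V_ov = 2.37 V, the device is in saturation.
I_D = ½ k_p V_ov² (1 + λ V_SD) = 0.5 × 4.224 × 2.37² × (1 + 0.11 × 4.56) = 17.8 mA.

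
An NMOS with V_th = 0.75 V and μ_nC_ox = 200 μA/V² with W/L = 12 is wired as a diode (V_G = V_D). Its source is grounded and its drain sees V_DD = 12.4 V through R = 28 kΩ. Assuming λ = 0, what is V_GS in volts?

With gate tied to drain, V_GS = V_DS ≥ V_GS − V_th, so the device is in saturation.
k_n = μ_nC_ox · (W/L) = 2.4 mA/V².
KCL at the drain: ½ k_n (V_GS − V_th)² = (V_DD − V_GS)/R.
Let x = V_GS − 0.75. Then 33.6 x² + x − 11.65 = 0, giving x = 0.574 V (positive root), so V_GS = 1.32 V.
I_D = (V_DD − V_GS)/R = (12.4 − 1.32) / 28 = 0.396 mA.

V_GS = 1.32 V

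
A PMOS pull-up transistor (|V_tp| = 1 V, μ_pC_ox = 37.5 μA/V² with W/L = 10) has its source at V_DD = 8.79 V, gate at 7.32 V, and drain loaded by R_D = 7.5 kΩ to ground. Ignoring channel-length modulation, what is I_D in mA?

I_D = 0.0414 mA

V_SG = V_DD − V_G = 8.79 − 7.32 = 1.47 V, so V_ov = 1.47 − 1 = 0.47 V.
k_p = μ_pC_ox · (W/L) = 0.375 mA/V².
Assume saturation: I_D = ½ k_p V_ov² = 0.5 × 0.375 × 0.47² = 0.0414 mA, giving V_SD = V_DD − I_D R_D = 8.79 − 0.0414 × 7.5 = 8.48 V.
V_SD = 8.48 V ≥ V_ov = 0.47 V, confirming saturation.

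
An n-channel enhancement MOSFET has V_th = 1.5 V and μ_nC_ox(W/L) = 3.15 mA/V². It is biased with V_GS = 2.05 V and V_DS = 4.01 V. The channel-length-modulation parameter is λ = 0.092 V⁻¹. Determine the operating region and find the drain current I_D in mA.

V_ov = V_GS − V_th = 2.05 − 1.5 = 0.55 V.
Since V_DS = 4.01 V ≥ V_ov = 0.55 V, the device is in saturation.
I_D = ½ k_n V_ov² (1 + λ V_DS) = 0.5 × 3.15 × 0.55² × (1 + 0.092 × 4.01) = 0.652 mA.

Saturation; I_D = 0.652 mA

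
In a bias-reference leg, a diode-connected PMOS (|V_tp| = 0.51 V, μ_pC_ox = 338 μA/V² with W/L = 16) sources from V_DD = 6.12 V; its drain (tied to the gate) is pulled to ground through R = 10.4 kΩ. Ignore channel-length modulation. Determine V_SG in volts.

With gate tied to drain, V_SG = V_SD ≥ V_SG − |V_tp|, so the device is in saturation.
k_p = μ_pC_ox · (W/L) = 5.408 mA/V².
KCL at the drain: ½ k_p (V_SG − |V_tp|)² = (V_DD − V_SG)/R.
Let x = V_SG − 0.51. Then 28.1 x² + x − 5.61 = 0, giving x = 0.429 V (positive root), so V_SG = 0.939 V.
I_D = (V_DD − V_SG)/R = (6.12 − 0.939) / 10.4 = 0.498 mA.

V_SG = 0.939 V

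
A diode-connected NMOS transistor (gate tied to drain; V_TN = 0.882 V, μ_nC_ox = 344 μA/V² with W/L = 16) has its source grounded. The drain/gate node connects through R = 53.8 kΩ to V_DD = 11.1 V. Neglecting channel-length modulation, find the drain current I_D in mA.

I_D = 0.185 mA

With gate tied to drain, V_GS = V_DS ≥ V_GS − V_TN, so the device is in saturation.
k_n = μ_nC_ox · (W/L) = 5.504 mA/V².
KCL at the drain: ½ k_n (V_GS − V_TN)² = (V_DD − V_GS)/R.
Let x = V_GS − 0.882. Then 148 x² + x − 10.22 = 0, giving x = 0.259 V (positive root), so V_GS = 1.14 V.
I_D = (V_DD − V_GS)/R = (11.1 − 1.14) / 53.8 = 0.185 mA.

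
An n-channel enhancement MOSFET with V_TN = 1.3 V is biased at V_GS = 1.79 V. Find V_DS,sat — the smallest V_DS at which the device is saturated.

The boundary between triode and saturation is V_DS = V_GS − V_TN = V_ov.
V_ov = 1.79 − 1.3 = 0.49 V.

V_DS,sat = 0.490 V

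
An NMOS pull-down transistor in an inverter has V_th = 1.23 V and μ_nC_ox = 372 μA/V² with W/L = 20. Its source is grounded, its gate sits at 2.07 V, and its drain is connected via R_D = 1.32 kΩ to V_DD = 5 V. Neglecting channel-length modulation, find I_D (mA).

I_D = 2.62 mA

V_GS = V_G = 2.07 V, so V_ov = 2.07 − 1.23 = 0.84 V.
k_n = μ_nC_ox · (W/L) = 7.44 mA/V².
Assume saturation: I_D = ½ k_n V_ov² = 0.5 × 7.44 × 0.84² = 2.62 mA, giving V_DS = V_DD − I_D R_D = 5 − 2.62 × 1.32 = 1.54 V.
V_DS = 1.54 V ≥ V_ov = 0.84 V, confirming saturation.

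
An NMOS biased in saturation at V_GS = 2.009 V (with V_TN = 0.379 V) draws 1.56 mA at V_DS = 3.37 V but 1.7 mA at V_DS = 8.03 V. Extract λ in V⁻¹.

λ = 0.0206 V⁻¹

With V_GS fixed, I_D ∝ (1 + λ V_DS) in saturation, so I_D2/I_D1 = (1 + λ V_DS2)/(1 + λ V_DS1).
1.7/1.56 = 1.09 = (1 + 8.03 λ)/(1 + 3.37 λ).
Solving: λ (I_D1 V_DS2 − I_D2 V_DS1) = I_D2 − I_D1, so λ = (1.7 − 1.56) / (1.56 × 8.03 − 1.7 × 3.37) = 0.14 / 6.8 = 0.0206 V⁻¹.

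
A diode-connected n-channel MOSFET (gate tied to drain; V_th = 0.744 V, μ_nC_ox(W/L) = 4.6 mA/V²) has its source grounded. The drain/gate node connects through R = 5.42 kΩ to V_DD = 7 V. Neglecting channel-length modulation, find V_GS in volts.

V_GS = 1.41 V

With gate tied to drain, V_GS = V_DS ≥ V_GS − V_th, so the device is in saturation.
KCL at the drain: ½ k_n (V_GS − V_th)² = (V_DD − V_GS)/R.
Let x = V_GS − 0.744. Then 12.5 x² + x − 6.256 = 0, giving x = 0.669 V (positive root), so V_GS = 1.41 V.
I_D = (V_DD − V_GS)/R = (7 − 1.41) / 5.42 = 1.03 mA.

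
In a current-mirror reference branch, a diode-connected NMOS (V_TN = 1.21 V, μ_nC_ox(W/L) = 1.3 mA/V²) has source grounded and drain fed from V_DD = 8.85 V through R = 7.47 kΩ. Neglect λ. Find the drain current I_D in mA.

I_D = 0.868 mA

With gate tied to drain, V_GS = V_DS ≥ V_GS − V_TN, so the device is in saturation.
KCL at the drain: ½ k_n (V_GS − V_TN)² = (V_DD − V_GS)/R.
Let x = V_GS − 1.21. Then 4.86 x² + x − 7.64 = 0, giving x = 1.16 V (positive root), so V_GS = 2.37 V.
I_D = (V_DD − V_GS)/R = (8.85 − 2.37) / 7.47 = 0.868 mA.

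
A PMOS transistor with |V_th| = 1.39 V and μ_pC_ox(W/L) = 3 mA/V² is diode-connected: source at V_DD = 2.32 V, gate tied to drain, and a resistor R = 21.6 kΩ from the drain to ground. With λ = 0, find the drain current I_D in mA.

With gate tied to drain, V_SG = V_SD ≥ V_SG − |V_th|, so the device is in saturation.
KCL at the drain: ½ k_p (V_SG − |V_th|)² = (V_DD − V_SG)/R.
Let x = V_SG − 1.39. Then 32.4 x² + x − 0.93 = 0, giving x = 0.155 V (positive root), so V_SG = 1.54 V.
I_D = (V_DD − V_SG)/R = (2.32 − 1.54) / 21.6 = 0.0359 mA.

I_D = 0.0359 mA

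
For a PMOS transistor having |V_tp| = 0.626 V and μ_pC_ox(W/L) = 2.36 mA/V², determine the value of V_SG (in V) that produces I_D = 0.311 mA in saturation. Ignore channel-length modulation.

In saturation I_D = ½ k_p (V_SG − |V_tp|)², so V_SG − |V_tp| = √(2 I_D / k_p) = √(2 × 0.311 / 2.36) = 0.513 V.
V_SG = 0.626 + 0.513 = 1.14 V.

V_SG = 1.14 V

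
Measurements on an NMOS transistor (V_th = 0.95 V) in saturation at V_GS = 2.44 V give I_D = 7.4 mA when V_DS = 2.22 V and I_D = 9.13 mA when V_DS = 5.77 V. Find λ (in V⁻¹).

With V_GS fixed, I_D ∝ (1 + λ V_DS) in saturation, so I_D2/I_D1 = (1 + λ V_DS2)/(1 + λ V_DS1).
9.13/7.4 = 1.234 = (1 + 5.77 λ)/(1 + 2.22 λ).
Solving: λ (I_D1 V_DS2 − I_D2 V_DS1) = I_D2 − I_D1, so λ = (9.13 − 7.4) / (7.4 × 5.77 − 9.13 × 2.22) = 1.73 / 22.4 = 0.0771 V⁻¹.

λ = 0.0771 V⁻¹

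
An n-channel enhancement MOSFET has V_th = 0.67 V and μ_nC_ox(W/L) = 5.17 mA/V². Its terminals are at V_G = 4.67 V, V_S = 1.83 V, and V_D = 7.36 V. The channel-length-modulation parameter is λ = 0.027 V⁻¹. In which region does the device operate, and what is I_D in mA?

V_GS = V_G − V_S = 4.67 − 1.83 = 2.84 V; V_DS = V_D − V_S = 7.36 − 1.83 = 5.53 V.
V_ov = V_GS − V_th = 2.84 − 0.67 = 2.17 V.
Since V_DS = 5.53 V ≥ V_ov = 2.17 V, the device is in saturation.
I_D = ½ k_n V_ov² (1 + λ V_DS) = 0.5 × 5.17 × 2.17² × (1 + 0.027 × 5.53) = 14 mA.

Saturation; I_D = 14.0 mA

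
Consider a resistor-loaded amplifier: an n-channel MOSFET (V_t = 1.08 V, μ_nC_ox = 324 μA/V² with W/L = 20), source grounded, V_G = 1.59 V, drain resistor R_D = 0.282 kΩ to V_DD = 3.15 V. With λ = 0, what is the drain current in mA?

I_D = 0.843 mA

V_GS = V_G = 1.59 V, so V_ov = 1.59 − 1.08 = 0.51 V.
k_n = μ_nC_ox · (W/L) = 6.48 mA/V².
Assume saturation: I_D = ½ k_n V_ov² = 0.5 × 6.48 × 0.51² = 0.843 mA, giving V_DS = V_DD − I_D R_D = 3.15 − 0.843 × 0.282 = 2.91 V.
V_DS = 2.91 V ≥ V_ov = 0.51 V, confirming saturation.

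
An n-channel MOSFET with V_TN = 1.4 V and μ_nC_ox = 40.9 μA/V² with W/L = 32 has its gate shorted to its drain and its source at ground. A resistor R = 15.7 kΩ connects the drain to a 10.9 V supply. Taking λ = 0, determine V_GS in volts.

V_GS = 2.31 V

With gate tied to drain, V_GS = V_DS ≥ V_GS − V_TN, so the device is in saturation.
k_n = μ_nC_ox · (W/L) = 1.309 mA/V².
KCL at the drain: ½ k_n (V_GS − V_TN)² = (V_DD − V_GS)/R.
Let x = V_GS − 1.4. Then 10.3 x² + x − 9.5 = 0, giving x = 0.914 V (positive root), so V_GS = 2.31 V.
I_D = (V_DD − V_GS)/R = (10.9 − 2.31) / 15.7 = 0.547 mA.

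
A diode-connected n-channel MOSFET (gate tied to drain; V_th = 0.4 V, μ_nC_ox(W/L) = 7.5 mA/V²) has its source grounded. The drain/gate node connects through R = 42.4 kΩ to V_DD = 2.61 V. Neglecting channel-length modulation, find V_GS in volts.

V_GS = 0.515 V

With gate tied to drain, V_GS = V_DS ≥ V_GS − V_th, so the device is in saturation.
KCL at the drain: ½ k_n (V_GS − V_th)² = (V_DD − V_GS)/R.
Let x = V_GS − 0.4. Then 159 x² + x − 2.21 = 0, giving x = 0.115 V (positive root), so V_GS = 0.515 V.
I_D = (V_DD − V_GS)/R = (2.61 − 0.515) / 42.4 = 0.0494 mA.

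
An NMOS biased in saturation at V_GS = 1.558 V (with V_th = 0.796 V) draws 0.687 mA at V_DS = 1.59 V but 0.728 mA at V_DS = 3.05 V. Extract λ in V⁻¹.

λ = 0.0437 V⁻¹

With V_GS fixed, I_D ∝ (1 + λ V_DS) in saturation, so I_D2/I_D1 = (1 + λ V_DS2)/(1 + λ V_DS1).
0.728/0.687 = 1.06 = (1 + 3.05 λ)/(1 + 1.59 λ).
Solving: λ (I_D1 V_DS2 − I_D2 V_DS1) = I_D2 − I_D1, so λ = (0.728 − 0.687) / (0.687 × 3.05 − 0.728 × 1.59) = 0.041 / 0.938 = 0.0437 V⁻¹.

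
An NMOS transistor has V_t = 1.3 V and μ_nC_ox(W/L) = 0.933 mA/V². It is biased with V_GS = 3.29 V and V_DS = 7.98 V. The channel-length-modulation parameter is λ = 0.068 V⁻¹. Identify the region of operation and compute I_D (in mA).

V_ov = V_GS − V_t = 3.29 − 1.3 = 1.99 V.
Since V_DS = 7.98 V ≥ V_ov = 1.99 V, the device is in saturation.
I_D = ½ k_n V_ov² (1 + λ V_DS) = 0.5 × 0.933 × 1.99² × (1 + 0.068 × 7.98) = 2.85 mA.

Saturation; I_D = 2.85 mA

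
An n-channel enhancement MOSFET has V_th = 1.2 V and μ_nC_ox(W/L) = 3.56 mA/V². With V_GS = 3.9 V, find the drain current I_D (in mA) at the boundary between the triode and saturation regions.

At the boundary V_DS = V_ov = V_GS − V_th = 3.9 − 1.2 = 2.7 V.
I_D = ½ k_n V_ov² = 0.5 × 3.56 × 2.7² = 13 mA.

I_D = 13.0 mA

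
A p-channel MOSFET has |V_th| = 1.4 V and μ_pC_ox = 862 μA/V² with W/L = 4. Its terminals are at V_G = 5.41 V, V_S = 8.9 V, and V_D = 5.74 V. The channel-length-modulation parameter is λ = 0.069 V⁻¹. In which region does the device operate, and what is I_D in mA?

V_SG = V_S − V_G = 8.9 − 5.41 = 3.49 V; V_SD = V_S − V_D = 8.9 − 5.74 = 3.16 V.
k_p = μ_pC_ox · (W/L) = 3.448 mA/V².
V_ov = V_SG − |V_th| = 3.49 − 1.4 = 2.09 V.
Since V_SD = 3.16 V ≥ V_ov = 2.09 V, the device is in saturation.
I_D = ½ k_p V_ov² (1 + λ V_SD) = 0.5 × 3.448 × 2.09² × (1 + 0.069 × 3.16) = 9.17 mA.

Saturation; I_D = 9.17 mA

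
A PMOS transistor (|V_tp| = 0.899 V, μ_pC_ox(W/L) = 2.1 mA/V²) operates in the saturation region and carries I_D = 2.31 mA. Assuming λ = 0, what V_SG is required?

In saturation I_D = ½ k_p (V_SG − |V_tp|)², so V_SG − |V_tp| = √(2 I_D / k_p) = √(2 × 2.31 / 2.1) = 1.48 V.
V_SG = 0.899 + 1.48 = 2.38 V.

V_SG = 2.38 V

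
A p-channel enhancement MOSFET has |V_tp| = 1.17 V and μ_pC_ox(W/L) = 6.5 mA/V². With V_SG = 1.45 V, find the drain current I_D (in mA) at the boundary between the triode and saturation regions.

I_D = 0.255 mA

At the boundary V_SD = V_ov = V_SG − |V_tp| = 1.45 − 1.17 = 0.28 V.
I_D = ½ k_p V_ov² = 0.5 × 6.5 × 0.28² = 0.255 mA.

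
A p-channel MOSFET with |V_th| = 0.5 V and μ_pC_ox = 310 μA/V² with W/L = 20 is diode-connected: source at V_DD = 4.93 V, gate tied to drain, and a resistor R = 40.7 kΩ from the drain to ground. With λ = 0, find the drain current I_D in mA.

I_D = 0.104 mA

With gate tied to drain, V_SG = V_SD ≥ V_SG − |V_th|, so the device is in saturation.
k_p = μ_pC_ox · (W/L) = 6.2 mA/V².
KCL at the drain: ½ k_p (V_SG − |V_th|)² = (V_DD − V_SG)/R.
Let x = V_SG − 0.5. Then 126 x² + x − 4.43 = 0, giving x = 0.183 V (positive root), so V_SG = 0.683 V.
I_D = (V_DD − V_SG)/R = (4.93 − 0.683) / 40.7 = 0.104 mA.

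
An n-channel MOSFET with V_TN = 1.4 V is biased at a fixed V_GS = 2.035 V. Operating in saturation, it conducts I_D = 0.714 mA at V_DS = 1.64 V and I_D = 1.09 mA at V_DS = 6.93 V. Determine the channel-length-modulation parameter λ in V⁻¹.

With V_GS fixed, I_D ∝ (1 + λ V_DS) in saturation, so I_D2/I_D1 = (1 + λ V_DS2)/(1 + λ V_DS1).
1.09/0.714 = 1.527 = (1 + 6.93 λ)/(1 + 1.64 λ).
Solving: λ (I_D1 V_DS2 − I_D2 V_DS1) = I_D2 − I_D1, so λ = (1.09 − 0.714) / (0.714 × 6.93 − 1.09 × 1.64) = 0.376 / 3.16 = 0.119 V⁻¹.

λ = 0.119 V⁻¹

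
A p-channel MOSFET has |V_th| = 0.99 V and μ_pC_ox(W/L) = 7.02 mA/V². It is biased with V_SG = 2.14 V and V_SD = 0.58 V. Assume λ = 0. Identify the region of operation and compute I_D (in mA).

Triode; I_D = 3.50 mA

V_ov = V_SG − |V_th| = 2.14 − 0.99 = 1.15 V.
Since V_SD = 0.58 V < V_ov = 1.15 V, the device is in the triode region.
I_D = k_p [V_ov · V_SD − ½ V_SD²] = 7.02 × [1.15 × 0.58 − 0.5 × 0.58²] = 3.5 mA.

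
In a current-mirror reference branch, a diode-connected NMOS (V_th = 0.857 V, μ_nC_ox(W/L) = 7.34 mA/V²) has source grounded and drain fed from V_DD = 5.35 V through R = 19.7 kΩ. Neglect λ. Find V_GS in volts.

With gate tied to drain, V_GS = V_DS ≥ V_GS − V_th, so the device is in saturation.
KCL at the drain: ½ k_n (V_GS − V_th)² = (V_DD − V_GS)/R.
Let x = V_GS − 0.857. Then 72.3 x² + x − 4.493 = 0, giving x = 0.242 V (positive root), so V_GS = 1.1 V.
I_D = (V_DD − V_GS)/R = (5.35 − 1.1) / 19.7 = 0.216 mA.

V_GS = 1.10 V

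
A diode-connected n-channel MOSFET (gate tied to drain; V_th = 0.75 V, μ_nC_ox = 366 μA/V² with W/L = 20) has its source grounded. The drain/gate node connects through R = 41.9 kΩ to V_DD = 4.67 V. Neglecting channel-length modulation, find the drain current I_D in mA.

With gate tied to drain, V_GS = V_DS ≥ V_GS − V_th, so the device is in saturation.
k_n = μ_nC_ox · (W/L) = 7.32 mA/V².
KCL at the drain: ½ k_n (V_GS − V_th)² = (V_DD − V_GS)/R.
Let x = V_GS − 0.75. Then 153 x² + x − 3.92 = 0, giving x = 0.157 V (positive root), so V_GS = 0.907 V.
I_D = (V_DD − V_GS)/R = (4.67 − 0.907) / 41.9 = 0.0898 mA.

I_D = 0.0898 mA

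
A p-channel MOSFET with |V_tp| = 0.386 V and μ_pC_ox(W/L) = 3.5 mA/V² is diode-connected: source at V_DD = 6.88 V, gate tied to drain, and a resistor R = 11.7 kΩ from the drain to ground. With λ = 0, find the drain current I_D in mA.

I_D = 0.509 mA

With gate tied to drain, V_SG = V_SD ≥ V_SG − |V_tp|, so the device is in saturation.
KCL at the drain: ½ k_p (V_SG − |V_tp|)² = (V_DD − V_SG)/R.
Let x = V_SG − 0.386. Then 20.5 x² + x − 6.494 = 0, giving x = 0.539 V (positive root), so V_SG = 0.925 V.
I_D = (V_DD − V_SG)/R = (6.88 − 0.925) / 11.7 = 0.509 mA.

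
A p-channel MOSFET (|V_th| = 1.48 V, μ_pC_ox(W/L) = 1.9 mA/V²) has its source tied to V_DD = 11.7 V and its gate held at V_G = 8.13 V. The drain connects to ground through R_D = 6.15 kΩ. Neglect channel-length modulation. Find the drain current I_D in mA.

V_SG = V_DD − V_G = 11.7 − 8.13 = 3.57 V, so V_ov = 3.57 − 1.48 = 2.09 V.
Assume saturation: I_D = ½ k_p V_ov² = 0.5 × 1.9 × 2.09² = 4.15 mA, giving V_SD = V_DD − I_D R_D = 11.7 − 4.15 × 6.15 = -13.8 V.
But -13.8 V < V_ov = 2.09 V, so the device is actually in triode.
In triode I_D = k_p[V_ov V_SD − ½ V_SD²] and I_D = (V_DD − V_SD)/R_D. Equating: 5.84 V_SD² − 25.42 V_SD + 11.7 = 0, giving V_SD = 0.523 V (the root below V_ov).
I_D = (11.7 − 0.523) / 6.15 = 1.82 mA.

I_D = 1.82 mA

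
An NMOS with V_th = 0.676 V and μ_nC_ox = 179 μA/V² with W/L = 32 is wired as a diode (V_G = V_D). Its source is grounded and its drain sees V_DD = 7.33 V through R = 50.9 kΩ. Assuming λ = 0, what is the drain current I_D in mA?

With gate tied to drain, V_GS = V_DS ≥ V_GS − V_th, so the device is in saturation.
k_n = μ_nC_ox · (W/L) = 5.728 mA/V².
KCL at the drain: ½ k_n (V_GS − V_th)² = (V_DD − V_GS)/R.
Let x = V_GS − 0.676. Then 146 x² + x − 6.654 = 0, giving x = 0.21 V (positive root), so V_GS = 0.886 V.
I_D = (V_DD − V_GS)/R = (7.33 − 0.886) / 50.9 = 0.127 mA.

I_D = 0.127 mA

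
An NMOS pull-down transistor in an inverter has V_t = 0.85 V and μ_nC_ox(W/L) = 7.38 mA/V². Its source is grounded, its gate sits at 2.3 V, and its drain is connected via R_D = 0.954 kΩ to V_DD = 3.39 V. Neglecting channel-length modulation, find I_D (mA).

V_GS = V_G = 2.3 V, so V_ov = 2.3 − 0.85 = 1.45 V.
Assume saturation: I_D = ½ k_n V_ov² = 0.5 × 7.38 × 1.45² = 7.76 mA, giving V_DS = V_DD − I_D R_D = 3.39 − 7.76 × 0.954 = -4.01 V.
But -4.01 V < V_ov = 1.45 V, so the device is actually in triode.
In triode I_D = k_n[V_ov V_DS − ½ V_DS²] and I_D = (V_DD − V_DS)/R_D. Equating: 3.52 V_DS² − 11.21 V_DS + 3.39 = 0, giving V_DS = 0.338 V (the root below V_ov).
I_D = (3.39 − 0.338) / 0.954 = 3.2 mA.

I_D = 3.20 mA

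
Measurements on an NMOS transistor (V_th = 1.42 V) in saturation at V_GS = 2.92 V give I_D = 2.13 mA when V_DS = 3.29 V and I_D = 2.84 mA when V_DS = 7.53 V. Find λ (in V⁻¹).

λ = 0.106 V⁻¹

With V_GS fixed, I_D ∝ (1 + λ V_DS) in saturation, so I_D2/I_D1 = (1 + λ V_DS2)/(1 + λ V_DS1).
2.84/2.13 = 1.333 = (1 + 7.53 λ)/(1 + 3.29 λ).
Solving: λ (I_D1 V_DS2 − I_D2 V_DS1) = I_D2 − I_D1, so λ = (2.84 − 2.13) / (2.13 × 7.53 − 2.84 × 3.29) = 0.71 / 6.7 = 0.106 V⁻¹.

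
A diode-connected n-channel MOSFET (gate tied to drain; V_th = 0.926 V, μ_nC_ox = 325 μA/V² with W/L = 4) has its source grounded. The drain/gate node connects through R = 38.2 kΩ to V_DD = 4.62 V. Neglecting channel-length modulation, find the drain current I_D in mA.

With gate tied to drain, V_GS = V_DS ≥ V_GS − V_th, so the device is in saturation.
k_n = μ_nC_ox · (W/L) = 1.3 mA/V².
KCL at the drain: ½ k_n (V_GS − V_th)² = (V_DD − V_GS)/R.
Let x = V_GS − 0.926. Then 24.8 x² + x − 3.694 = 0, giving x = 0.366 V (positive root), so V_GS = 1.29 V.
I_D = (V_DD − V_GS)/R = (4.62 − 1.29) / 38.2 = 0.0871 mA.

I_D = 0.0871 mA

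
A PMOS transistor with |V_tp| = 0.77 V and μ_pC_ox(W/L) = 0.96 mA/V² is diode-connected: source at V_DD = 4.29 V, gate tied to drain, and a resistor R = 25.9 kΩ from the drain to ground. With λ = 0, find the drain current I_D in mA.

I_D = 0.117 mA

With gate tied to drain, V_SG = V_SD ≥ V_SG − |V_tp|, so the device is in saturation.
KCL at the drain: ½ k_p (V_SG − |V_tp|)² = (V_DD − V_SG)/R.
Let x = V_SG − 0.77. Then 12.4 x² + x − 3.52 = 0, giving x = 0.493 V (positive root), so V_SG = 1.26 V.
I_D = (V_DD − V_SG)/R = (4.29 − 1.26) / 25.9 = 0.117 mA.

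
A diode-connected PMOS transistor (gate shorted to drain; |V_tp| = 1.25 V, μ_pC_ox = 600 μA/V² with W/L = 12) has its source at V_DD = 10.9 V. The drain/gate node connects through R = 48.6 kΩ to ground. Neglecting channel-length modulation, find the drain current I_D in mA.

I_D = 0.194 mA

With gate tied to drain, V_SG = V_SD ≥ V_SG − |V_tp|, so the device is in saturation.
k_p = μ_pC_ox · (W/L) = 7.2 mA/V².
KCL at the drain: ½ k_p (V_SG − |V_tp|)² = (V_DD − V_SG)/R.
Let x = V_SG − 1.25. Then 175 x² + x − 9.65 = 0, giving x = 0.232 V (positive root), so V_SG = 1.48 V.
I_D = (V_DD − V_SG)/R = (10.9 − 1.48) / 48.6 = 0.194 mA.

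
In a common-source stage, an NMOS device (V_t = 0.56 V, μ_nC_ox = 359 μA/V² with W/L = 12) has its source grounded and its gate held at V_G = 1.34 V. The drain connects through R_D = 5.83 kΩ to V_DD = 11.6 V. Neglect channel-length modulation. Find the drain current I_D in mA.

I_D = 1.31 mA

V_GS = V_G = 1.34 V, so V_ov = 1.34 − 0.56 = 0.78 V.
k_n = μ_nC_ox · (W/L) = 4.308 mA/V².
Assume saturation: I_D = ½ k_n V_ov² = 0.5 × 4.308 × 0.78² = 1.31 mA, giving V_DS = V_DD − I_D R_D = 11.6 − 1.31 × 5.83 = 3.96 V.
V_DS = 3.96 V ≥ V_ov = 0.78 V, confirming saturation.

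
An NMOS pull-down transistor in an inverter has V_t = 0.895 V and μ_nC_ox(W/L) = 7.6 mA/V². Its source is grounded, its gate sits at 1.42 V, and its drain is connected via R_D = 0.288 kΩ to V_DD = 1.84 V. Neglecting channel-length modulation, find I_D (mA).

V_GS = V_G = 1.42 V, so V_ov = 1.42 − 0.895 = 0.525 V.
Assume saturation: I_D = ½ k_n V_ov² = 0.5 × 7.6 × 0.525² = 1.05 mA, giving V_DS = V_DD − I_D R_D = 1.84 − 1.05 × 0.288 = 1.54 V.
V_DS = 1.54 V ≥ V_ov = 0.525 V, confirming saturation.

I_D = 1.05 mA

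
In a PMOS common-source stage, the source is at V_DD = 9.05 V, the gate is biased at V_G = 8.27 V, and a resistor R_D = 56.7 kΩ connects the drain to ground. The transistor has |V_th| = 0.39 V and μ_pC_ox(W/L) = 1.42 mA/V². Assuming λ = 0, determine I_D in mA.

V_SG = V_DD − V_G = 9.05 − 8.27 = 0.78 V, so V_ov = 0.78 − 0.39 = 0.39 V.
Assume saturation: I_D = ½ k_p V_ov² = 0.5 × 1.42 × 0.39² = 0.108 mA, giving V_SD = V_DD − I_D R_D = 9.05 − 0.108 × 56.7 = 2.93 V.
V_SD = 2.93 V ≥ V_ov = 0.39 V, confirming saturation.

I_D = 0.108 mA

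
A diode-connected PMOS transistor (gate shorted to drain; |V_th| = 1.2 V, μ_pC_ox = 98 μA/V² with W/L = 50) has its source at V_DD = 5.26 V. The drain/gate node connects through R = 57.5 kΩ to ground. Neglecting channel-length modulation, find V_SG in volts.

V_SG = 1.37 V

With gate tied to drain, V_SG = V_SD ≥ V_SG − |V_th|, so the device is in saturation.
k_p = μ_pC_ox · (W/L) = 4.9 mA/V².
KCL at the drain: ½ k_p (V_SG − |V_th|)² = (V_DD − V_SG)/R.
Let x = V_SG − 1.2. Then 141 x² + x − 4.06 = 0, giving x = 0.166 V (positive root), so V_SG = 1.37 V.
I_D = (V_DD − V_SG)/R = (5.26 − 1.37) / 57.5 = 0.0677 mA.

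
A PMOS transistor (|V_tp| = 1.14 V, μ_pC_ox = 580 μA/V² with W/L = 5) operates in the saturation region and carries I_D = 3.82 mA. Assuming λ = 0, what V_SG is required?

k_p = μ_pC_ox · (W/L) = 2.9 mA/V².
In saturation I_D = ½ k_p (V_SG − |V_tp|)², so V_SG − |V_tp| = √(2 I_D / k_p) = √(2 × 3.82 / 2.9) = 1.62 V.
V_SG = 1.14 + 1.62 = 2.76 V.

V_SG = 2.76 V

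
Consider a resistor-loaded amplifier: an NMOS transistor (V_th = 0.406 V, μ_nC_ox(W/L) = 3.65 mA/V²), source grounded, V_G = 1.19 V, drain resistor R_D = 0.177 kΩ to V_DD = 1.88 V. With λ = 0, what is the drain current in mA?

I_D = 1.12 mA

V_GS = V_G = 1.19 V, so V_ov = 1.19 − 0.406 = 0.784 V.
Assume saturation: I_D = ½ k_n V_ov² = 0.5 × 3.65 × 0.784² = 1.12 mA, giving V_DS = V_DD − I_D R_D = 1.88 − 1.12 × 0.177 = 1.68 V.
V_DS = 1.68 V ≥ V_ov = 0.784 V, confirming saturation.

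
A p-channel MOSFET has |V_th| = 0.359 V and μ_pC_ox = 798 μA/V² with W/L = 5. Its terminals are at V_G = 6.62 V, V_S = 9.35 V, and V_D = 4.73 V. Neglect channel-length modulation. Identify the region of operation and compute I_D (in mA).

V_SG = V_S − V_G = 9.35 − 6.62 = 2.73 V; V_SD = V_S − V_D = 9.35 − 4.73 = 4.62 V.
k_p = μ_pC_ox · (W/L) = 3.99 mA/V².
V_ov = V_SG − |V_th| = 2.73 − 0.359 = 2.37 V.
Since V_SD = 4.62 V ≥ V_ov = 2.37 V, the device is in saturation.
I_D = ½ k_p V_ov² = 0.5 × 3.99 × 2.37² = 11.2 mA.

Saturation; I_D = 11.2 mA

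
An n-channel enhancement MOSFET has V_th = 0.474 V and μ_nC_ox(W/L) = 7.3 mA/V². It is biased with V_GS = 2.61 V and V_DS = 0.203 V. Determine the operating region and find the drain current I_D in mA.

Triode; I_D = 3.01 mA

V_ov = V_GS − V_th = 2.61 − 0.474 = 2.14 V.
Since V_DS = 0.203 V < V_ov = 2.14 V, the device is in the triode region.
I_D = k_n [V_ov · V_DS − ½ V_DS²] = 7.3 × [2.14 × 0.203 − 0.5 × 0.203²] = 3.01 mA.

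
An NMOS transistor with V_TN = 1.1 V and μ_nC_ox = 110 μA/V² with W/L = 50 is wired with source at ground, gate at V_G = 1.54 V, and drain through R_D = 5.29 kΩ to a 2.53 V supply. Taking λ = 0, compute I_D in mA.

V_GS = V_G = 1.54 V, so V_ov = 1.54 − 1.1 = 0.44 V.
k_n = μ_nC_ox · (W/L) = 5.5 mA/V².
Assume saturation: I_D = ½ k_n V_ov² = 0.5 × 5.5 × 0.44² = 0.532 mA, giving V_DS = V_DD − I_D R_D = 2.53 − 0.532 × 5.29 = -0.286 V.
But -0.286 V < V_ov = 0.44 V, so the device is actually in triode.
In triode I_D = k_n[V_ov V_DS − ½ V_DS²] and I_D = (V_DD − V_DS)/R_D. Equating: 14.5 V_DS² − 13.8 V_DS + 2.53 = 0, giving V_DS = 0.248 V (the root below V_ov).
I_D = (2.53 − 0.248) / 5.29 = 0.431 mA.

I_D = 0.431 mA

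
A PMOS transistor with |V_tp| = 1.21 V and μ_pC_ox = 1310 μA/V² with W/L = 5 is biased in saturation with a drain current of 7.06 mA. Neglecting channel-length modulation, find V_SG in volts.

V_SG = 2.68 V

k_p = μ_pC_ox · (W/L) = 6.55 mA/V².
In saturation I_D = ½ k_p (V_SG − |V_tp|)², so V_SG − |V_tp| = √(2 I_D / k_p) = √(2 × 7.06 / 6.55) = 1.47 V.
V_SG = 1.21 + 1.47 = 2.68 V.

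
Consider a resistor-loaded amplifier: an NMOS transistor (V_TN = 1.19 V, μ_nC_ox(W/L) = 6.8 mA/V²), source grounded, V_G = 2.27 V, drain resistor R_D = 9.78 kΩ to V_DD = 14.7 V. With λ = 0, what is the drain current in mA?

I_D = 1.48 mA

V_GS = V_G = 2.27 V, so V_ov = 2.27 − 1.19 = 1.08 V.
Assume saturation: I_D = ½ k_n V_ov² = 0.5 × 6.8 × 1.08² = 3.97 mA, giving V_DS = V_DD − I_D R_D = 14.7 − 3.97 × 9.78 = -24.1 V.
But -24.1 V < V_ov = 1.08 V, so the device is actually in triode.
In triode I_D = k_n[V_ov V_DS − ½ V_DS²] and I_D = (V_DD − V_DS)/R_D. Equating: 33.3 V_DS² − 72.82 V_DS + 14.7 = 0, giving V_DS = 0.225 V (the root below V_ov).
I_D = (14.7 − 0.225) / 9.78 = 1.48 mA.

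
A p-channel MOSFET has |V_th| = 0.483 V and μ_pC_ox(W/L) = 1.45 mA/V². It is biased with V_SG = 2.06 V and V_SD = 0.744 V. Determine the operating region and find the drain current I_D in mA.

V_ov = V_SG − |V_th| = 2.06 − 0.483 = 1.58 V.
Since V_SD = 0.744 V < V_ov = 1.58 V, the device is in the triode region.
I_D = k_p [V_ov · V_SD − ½ V_SD²] = 1.45 × [1.58 × 0.744 − 0.5 × 0.744²] = 1.3 mA.

Triode; I_D = 1.30 mA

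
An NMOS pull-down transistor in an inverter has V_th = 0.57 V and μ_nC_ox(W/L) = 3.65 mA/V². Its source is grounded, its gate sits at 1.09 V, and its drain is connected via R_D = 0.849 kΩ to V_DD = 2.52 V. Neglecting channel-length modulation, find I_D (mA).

I_D = 0.493 mA

V_GS = V_G = 1.09 V, so V_ov = 1.09 − 0.57 = 0.52 V.
Assume saturation: I_D = ½ k_n V_ov² = 0.5 × 3.65 × 0.52² = 0.493 mA, giving V_DS = V_DD − I_D R_D = 2.52 − 0.493 × 0.849 = 2.1 V.
V_DS = 2.1 V ≥ V_ov = 0.52 V, confirming saturation.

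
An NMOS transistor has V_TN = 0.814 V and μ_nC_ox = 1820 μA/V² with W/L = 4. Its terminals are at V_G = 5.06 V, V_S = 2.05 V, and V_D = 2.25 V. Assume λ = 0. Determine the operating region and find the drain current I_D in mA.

V_GS = V_G − V_S = 5.06 − 2.05 = 3.01 V; V_DS = V_D − V_S = 2.25 − 2.05 = 0.2 V.
k_n = μ_nC_ox · (W/L) = 7.28 mA/V².
V_ov = V_GS − V_TN = 3.01 − 0.814 = 2.2 V.
Since V_DS = 0.2 V < V_ov = 2.2 V, the device is in the triode region.
I_D = k_n [V_ov · V_DS − ½ V_DS²] = 7.28 × [2.2 × 0.2 − 0.5 × 0.2²] = 3.05 mA.

Triode; I_D = 3.05 mA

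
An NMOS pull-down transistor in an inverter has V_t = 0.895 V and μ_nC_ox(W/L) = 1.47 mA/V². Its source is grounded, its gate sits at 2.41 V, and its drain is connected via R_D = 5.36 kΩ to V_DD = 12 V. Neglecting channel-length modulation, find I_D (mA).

V_GS = V_G = 2.41 V, so V_ov = 2.41 − 0.895 = 1.52 V.
Assume saturation: I_D = ½ k_n V_ov² = 0.5 × 1.47 × 1.52² = 1.69 mA, giving V_DS = V_DD − I_D R_D = 12 − 1.69 × 5.36 = 2.96 V.
V_DS = 2.96 V ≥ V_ov = 1.52 V, confirming saturation.

I_D = 1.69 mA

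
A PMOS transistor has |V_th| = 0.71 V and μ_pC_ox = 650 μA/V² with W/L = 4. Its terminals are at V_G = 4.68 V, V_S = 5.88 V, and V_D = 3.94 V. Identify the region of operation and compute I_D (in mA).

V_SG = V_S − V_G = 5.88 − 4.68 = 1.2 V; V_SD = V_S − V_D = 5.88 − 3.94 = 1.94 V.
k_p = μ_pC_ox · (W/L) = 2.6 mA/V².
V_ov = V_SG − |V_th| = 1.2 − 0.71 = 0.49 V.
Since V_SD = 1.94 V ≥ V_ov = 0.49 V, the device is in saturation.
I_D = ½ k_p V_ov² = 0.5 × 2.6 × 0.49² = 0.312 mA.

Saturation; I_D = 0.312 mA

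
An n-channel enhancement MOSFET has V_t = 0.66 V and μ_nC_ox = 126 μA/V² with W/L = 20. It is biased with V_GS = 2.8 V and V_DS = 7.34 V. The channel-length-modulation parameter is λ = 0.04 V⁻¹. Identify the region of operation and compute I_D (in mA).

k_n = μ_nC_ox · (W/L) = 2.52 mA/V².
V_ov = V_GS − V_t = 2.8 − 0.66 = 2.14 V.
Since V_DS = 7.34 V ≥ V_ov = 2.14 V, the device is in saturation.
I_D = ½ k_n V_ov² (1 + λ V_DS) = 0.5 × 2.52 × 2.14² × (1 + 0.04 × 7.34) = 7.46 mA.

Saturation; I_D = 7.46 mA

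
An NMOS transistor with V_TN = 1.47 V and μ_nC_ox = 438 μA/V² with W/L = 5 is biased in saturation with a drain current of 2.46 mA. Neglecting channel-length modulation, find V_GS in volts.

V_GS = 2.97 V

k_n = μ_nC_ox · (W/L) = 2.19 mA/V².
In saturation I_D = ½ k_n (V_GS − V_TN)², so V_GS − V_TN = √(2 I_D / k_n) = √(2 × 2.46 / 2.19) = 1.5 V.
V_GS = 1.47 + 1.5 = 2.97 V.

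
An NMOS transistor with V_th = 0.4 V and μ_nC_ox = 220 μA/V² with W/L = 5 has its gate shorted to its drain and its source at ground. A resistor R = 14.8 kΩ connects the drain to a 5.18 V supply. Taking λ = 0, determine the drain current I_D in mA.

With gate tied to drain, V_GS = V_DS ≥ V_GS − V_th, so the device is in saturation.
k_n = μ_nC_ox · (W/L) = 1.1 mA/V².
KCL at the drain: ½ k_n (V_GS − V_th)² = (V_DD − V_GS)/R.
Let x = V_GS − 0.4. Then 8.14 x² + x − 4.78 = 0, giving x = 0.707 V (positive root), so V_GS = 1.11 V.
I_D = (V_DD − V_GS)/R = (5.18 − 1.11) / 14.8 = 0.275 mA.

I_D = 0.275 mA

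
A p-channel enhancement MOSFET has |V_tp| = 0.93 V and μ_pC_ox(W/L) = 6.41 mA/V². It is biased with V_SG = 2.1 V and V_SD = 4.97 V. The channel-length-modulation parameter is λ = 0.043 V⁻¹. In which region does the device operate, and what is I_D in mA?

Saturation; I_D = 5.32 mA

V_ov = V_SG − |V_tp| = 2.1 − 0.93 = 1.17 V.
Since V_SD = 4.97 V ≥ V_ov = 1.17 V, the device is in saturation.
I_D = ½ k_p V_ov² (1 + λ V_SD) = 0.5 × 6.41 × 1.17² × (1 + 0.043 × 4.97) = 5.32 mA.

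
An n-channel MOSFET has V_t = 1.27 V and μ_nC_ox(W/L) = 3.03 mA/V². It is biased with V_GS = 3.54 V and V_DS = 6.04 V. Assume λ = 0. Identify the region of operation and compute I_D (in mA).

V_ov = V_GS − V_t = 3.54 − 1.27 = 2.27 V.
Since V_DS = 6.04 V ≥ V_ov = 2.27 V, the device is in saturation.
I_D = ½ k_n V_ov² = 0.5 × 3.03 × 2.27² = 7.81 mA.

Saturation; I_D = 7.81 mA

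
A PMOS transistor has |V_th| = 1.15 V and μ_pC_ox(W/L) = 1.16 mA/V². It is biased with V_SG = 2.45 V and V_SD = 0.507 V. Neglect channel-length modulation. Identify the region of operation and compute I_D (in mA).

V_ov = V_SG − |V_th| = 2.45 − 1.15 = 1.3 V.
Since V_SD = 0.507 V < V_ov = 1.3 V, the device is in the triode region.
I_D = k_p [V_ov · V_SD − ½ V_SD²] = 1.16 × [1.3 × 0.507 − 0.5 × 0.507²] = 0.615 mA.

Triode; I_D = 0.615 mA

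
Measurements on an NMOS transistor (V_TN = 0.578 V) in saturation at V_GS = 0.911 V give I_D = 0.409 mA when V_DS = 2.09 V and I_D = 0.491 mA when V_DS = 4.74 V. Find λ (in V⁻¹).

With V_GS fixed, I_D ∝ (1 + λ V_DS) in saturation, so I_D2/I_D1 = (1 + λ V_DS2)/(1 + λ V_DS1).
0.491/0.409 = 1.2 = (1 + 4.74 λ)/(1 + 2.09 λ).
Solving: λ (I_D1 V_DS2 − I_D2 V_DS1) = I_D2 − I_D1, so λ = (0.491 − 0.409) / (0.409 × 4.74 − 0.491 × 2.09) = 0.082 / 0.912 = 0.0899 V⁻¹.

λ = 0.0899 V⁻¹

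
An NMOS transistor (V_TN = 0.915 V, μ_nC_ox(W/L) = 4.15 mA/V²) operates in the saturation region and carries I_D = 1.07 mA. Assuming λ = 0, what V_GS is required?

In saturation I_D = ½ k_n (V_GS − V_TN)², so V_GS − V_TN = √(2 I_D / k_n) = √(2 × 1.07 / 4.15) = 0.718 V.
V_GS = 0.915 + 0.718 = 1.63 V.

V_GS = 1.63 V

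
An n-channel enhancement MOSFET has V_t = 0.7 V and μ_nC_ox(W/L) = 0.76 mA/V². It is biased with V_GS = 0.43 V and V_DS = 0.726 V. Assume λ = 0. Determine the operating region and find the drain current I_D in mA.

Cutoff; I_D = 0 mA

V_GS = 0.43 V < V_t = 0.7 V, so the transistor is in cutoff.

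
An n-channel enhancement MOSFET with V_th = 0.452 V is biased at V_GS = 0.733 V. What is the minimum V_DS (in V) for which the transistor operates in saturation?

V_DS,sat = 0.281 V

The boundary between triode and saturation is V_DS = V_GS − V_th = V_ov.
V_ov = 0.733 − 0.452 = 0.281 V.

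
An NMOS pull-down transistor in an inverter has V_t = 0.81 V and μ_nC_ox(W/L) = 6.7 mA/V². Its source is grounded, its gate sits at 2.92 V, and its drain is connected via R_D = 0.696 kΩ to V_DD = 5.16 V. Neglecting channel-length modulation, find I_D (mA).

V_GS = V_G = 2.92 V, so V_ov = 2.92 − 0.81 = 2.11 V.
Assume saturation: I_D = ½ k_n V_ov² = 0.5 × 6.7 × 2.11² = 14.9 mA, giving V_DS = V_DD − I_D R_D = 5.16 − 14.9 × 0.696 = -5.22 V.
But -5.22 V < V_ov = 2.11 V, so the device is actually in triode.
In triode I_D = k_n[V_ov V_DS − ½ V_DS²] and I_D = (V_DD − V_DS)/R_D. Equating: 2.33 V_DS² − 10.84 V_DS + 5.16 = 0, giving V_DS = 0.538 V (the root below V_ov).
I_D = (5.16 − 0.538) / 0.696 = 6.64 mA.

I_D = 6.64 mA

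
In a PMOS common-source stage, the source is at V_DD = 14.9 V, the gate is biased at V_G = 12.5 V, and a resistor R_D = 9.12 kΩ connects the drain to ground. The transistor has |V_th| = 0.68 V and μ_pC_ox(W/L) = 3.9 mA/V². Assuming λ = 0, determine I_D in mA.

V_SG = V_DD − V_G = 14.9 − 12.5 = 2.4 V, so V_ov = 2.4 − 0.68 = 1.72 V.
Assume saturation: I_D = ½ k_p V_ov² = 0.5 × 3.9 × 1.72² = 5.77 mA, giving V_SD = V_DD − I_D R_D = 14.9 − 5.77 × 9.12 = -37.7 V.
But -37.7 V < V_ov = 1.72 V, so the device is actually in triode.
In triode I_D = k_p[V_ov V_SD − ½ V_SD²] and I_D = (V_DD − V_SD)/R_D. Equating: 17.8 V_SD² − 62.18 V_SD + 14.9 = 0, giving V_SD = 0.259 V (the root below V_ov).
I_D = (14.9 − 0.259) / 9.12 = 1.61 mA.

I_D = 1.61 mA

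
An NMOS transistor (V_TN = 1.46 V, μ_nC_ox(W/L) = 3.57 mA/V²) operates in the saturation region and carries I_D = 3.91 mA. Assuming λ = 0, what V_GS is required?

V_GS = 2.94 V

In saturation I_D = ½ k_n (V_GS − V_TN)², so V_GS − V_TN = √(2 I_D / k_n) = √(2 × 3.91 / 3.57) = 1.48 V.
V_GS = 1.46 + 1.48 = 2.94 V.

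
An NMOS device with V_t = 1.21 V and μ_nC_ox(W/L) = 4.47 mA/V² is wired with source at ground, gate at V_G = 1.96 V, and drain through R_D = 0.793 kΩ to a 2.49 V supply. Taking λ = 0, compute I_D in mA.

I_D = 1.26 mA

V_GS = V_G = 1.96 V, so V_ov = 1.96 − 1.21 = 0.75 V.
Assume saturation: I_D = ½ k_n V_ov² = 0.5 × 4.47 × 0.75² = 1.26 mA, giving V_DS = V_DD − I_D R_D = 2.49 − 1.26 × 0.793 = 1.49 V.
V_DS = 1.49 V ≥ V_ov = 0.75 V, confirming saturation.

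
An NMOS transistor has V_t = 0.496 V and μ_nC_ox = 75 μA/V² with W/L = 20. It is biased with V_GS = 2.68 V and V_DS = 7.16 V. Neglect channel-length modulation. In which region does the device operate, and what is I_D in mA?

k_n = μ_nC_ox · (W/L) = 1.5 mA/V².
V_ov = V_GS − V_t = 2.68 − 0.496 = 2.18 V.
Since V_DS = 7.16 V ≥ V_ov = 2.18 V, the device is in saturation.
I_D = ½ k_n V_ov² = 0.5 × 1.5 × 2.18² = 3.58 mA.

Saturation; I_D = 3.58 mA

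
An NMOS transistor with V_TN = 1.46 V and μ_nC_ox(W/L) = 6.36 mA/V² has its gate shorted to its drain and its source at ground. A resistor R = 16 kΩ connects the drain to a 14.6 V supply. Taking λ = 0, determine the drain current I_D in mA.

With gate tied to drain, V_GS = V_DS ≥ V_GS − V_TN, so the device is in saturation.
KCL at the drain: ½ k_n (V_GS − V_TN)² = (V_DD − V_GS)/R.
Let x = V_GS − 1.46. Then 50.9 x² + x − 13.14 = 0, giving x = 0.498 V (positive root), so V_GS = 1.96 V.
I_D = (V_DD − V_GS)/R = (14.6 − 1.96) / 16 = 0.79 mA.

I_D = 0.790 mA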